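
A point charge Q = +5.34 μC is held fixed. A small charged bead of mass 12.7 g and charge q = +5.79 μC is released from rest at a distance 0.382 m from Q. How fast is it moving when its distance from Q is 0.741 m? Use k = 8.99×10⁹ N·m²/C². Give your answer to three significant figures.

Only the electrostatic force acts, so mechanical energy is conserved: ½mv² = U₁ − U₂ = kQq(1/r₁ − 1/r₂).
U₁ − U₂ = (8.99×10⁹ N·m²/C²)(5.34×10⁻⁶ C)(5.79×10⁻⁶ C)(1/0.382 − 1/0.741) = 0.353 J.
v = √(2·0.353/0.0127) = 7.45 m/s.

7.45 m/s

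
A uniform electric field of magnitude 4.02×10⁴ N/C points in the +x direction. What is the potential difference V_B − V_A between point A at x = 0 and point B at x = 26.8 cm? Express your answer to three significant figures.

In a uniform field, potential decreases in the direction of E: V_B − V_A = −E·Δx.
V_B − V_A = −(4.02×10⁴ V/m)(0.268 m) = -1.08×10⁴ V.

-1.08×10⁴ V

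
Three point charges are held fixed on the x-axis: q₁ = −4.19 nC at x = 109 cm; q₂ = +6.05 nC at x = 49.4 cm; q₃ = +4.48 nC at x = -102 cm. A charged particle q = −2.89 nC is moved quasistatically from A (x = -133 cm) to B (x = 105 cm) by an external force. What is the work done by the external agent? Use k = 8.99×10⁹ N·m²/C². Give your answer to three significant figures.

2.80×10⁻⁶ J

For quasistatic motion the external work equals the change in potential energy: W_ext = qΔV = q(V_B − V_A).
At A: distances to the source charges are 2.42 m, 1.82 m, 0.310 m; V_A = Σ kqᵢ/rᵢ = 144 V.
At B: distances to the source charges are 0.0400 m, 0.556 m, 2.07 m; V_B = Σ kqᵢ/rᵢ = -824 V.
ΔV = V_B − V_A = -969 V.
W_ext = qΔV = (-2.89×10⁻⁹ C)(-969 V) = 2.80×10⁻⁶ J.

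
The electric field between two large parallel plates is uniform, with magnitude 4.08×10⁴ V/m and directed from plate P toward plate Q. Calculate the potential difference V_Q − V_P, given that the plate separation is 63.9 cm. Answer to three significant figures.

In a uniform field, potential decreases in the direction of E: ΔV = −E·d for a displacement d parallel to E.
Going from P to Q is a displacement of 63.9 cm along the field, so V_Q − V_P = −Ed = -2.61×10⁴ V.

-2.61×10⁴ V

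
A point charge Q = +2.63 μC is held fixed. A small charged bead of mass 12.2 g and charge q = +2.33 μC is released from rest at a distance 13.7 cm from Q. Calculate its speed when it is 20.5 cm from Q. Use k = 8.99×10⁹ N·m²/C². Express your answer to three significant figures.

4.68 m/s

Only the electrostatic force acts, so mechanical energy is conserved: ½mv² = U₁ − U₂ = kQq(1/r₁ − 1/r₂).
U₁ − U₂ = (8.99×10⁹ N·m²/C²)(2.63×10⁻⁶ C)(2.33×10⁻⁶ C)(1/0.137 − 1/0.205) = 0.133 J.
v = √(2·0.133/0.0122) = 4.68 m/s.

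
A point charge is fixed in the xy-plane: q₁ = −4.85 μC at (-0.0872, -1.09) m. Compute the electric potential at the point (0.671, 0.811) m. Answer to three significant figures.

Electric potential is a scalar, so the contributions from each charge add algebraically: V = Σ kqᵢ/rᵢ.
Distances from the field point to each charge: r₁ = 2.05 m.
V = k[(-4.85×10⁻⁶)/(2.05)] = -2.13×10⁴ V.

-2.13×10⁴ V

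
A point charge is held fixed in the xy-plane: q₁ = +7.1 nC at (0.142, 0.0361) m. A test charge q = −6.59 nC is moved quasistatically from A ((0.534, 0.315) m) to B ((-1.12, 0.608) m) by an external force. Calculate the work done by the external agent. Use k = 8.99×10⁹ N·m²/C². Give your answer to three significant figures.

5.71×10⁻⁷ J

For quasistatic motion the external work equals the change in potential energy: W_ext = qΔV = q(V_B − V_A).
At A: distance to the source charge is 0.481 m; V_A = kq₁/r = 133 V.
At B: distance to the source charge is 1.39 m; V_B = kq₁/r = 46.1 V.
ΔV = V_B − V_A = -86.6 V.
W_ext = qΔV = (-6.59×10⁻⁹ C)(-86.6 V) = 5.71×10⁻⁷ J.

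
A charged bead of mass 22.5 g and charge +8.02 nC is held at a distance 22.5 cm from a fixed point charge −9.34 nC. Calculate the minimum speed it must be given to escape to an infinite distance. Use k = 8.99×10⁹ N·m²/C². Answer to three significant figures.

0.0163 m/s

To just escape, total mechanical energy must reach zero at infinity: ½mv²_min + U = 0, so ½mv²_min = −U = |kQq|/r.
|U| = |kQq|/r = (8.99×10⁹ N·m²/C²)(9.34×10⁻⁹)(8.02×10⁻⁹)/(0.225) = 2.99×10⁻⁶ J.
v_min = √(2|U|/m) = √(2·2.99×10⁻⁶/0.0225) = 0.0163 m/s.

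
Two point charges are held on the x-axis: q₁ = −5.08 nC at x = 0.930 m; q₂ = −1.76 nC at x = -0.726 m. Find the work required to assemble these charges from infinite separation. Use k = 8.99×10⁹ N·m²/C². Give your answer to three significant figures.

The assembly work is the sum of pairwise potential energies, U = Σ_{i<j} kqᵢqⱼ/rᵢⱼ.
Pair separations: r₁₂ = 1.66 m.
U = (4.85×10⁻⁸) = 4.85×10⁻⁸ J.

4.85×10⁻⁸ J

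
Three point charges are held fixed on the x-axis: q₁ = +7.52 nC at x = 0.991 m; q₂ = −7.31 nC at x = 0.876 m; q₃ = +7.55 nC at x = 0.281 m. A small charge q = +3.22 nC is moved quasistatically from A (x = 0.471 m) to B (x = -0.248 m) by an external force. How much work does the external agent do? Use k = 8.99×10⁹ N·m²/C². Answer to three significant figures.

For quasistatic motion the external work equals the change in potential energy: W_ext = qΔV = q(V_B − V_A).
At A: distances to the source charges are 0.520 m, 0.405 m, 0.190 m; V_A = Σ kqᵢ/rᵢ = 325 V.
At B: distances to the source charges are 1.24 m, 1.12 m, 0.529 m; V_B = Σ kqᵢ/rᵢ = 124 V.
ΔV = V_B − V_A = -201 V.
W_ext = qΔV = (3.22×10⁻⁹ C)(-201 V) = -6.46×10⁻⁷ J.

-6.46×10⁻⁷ J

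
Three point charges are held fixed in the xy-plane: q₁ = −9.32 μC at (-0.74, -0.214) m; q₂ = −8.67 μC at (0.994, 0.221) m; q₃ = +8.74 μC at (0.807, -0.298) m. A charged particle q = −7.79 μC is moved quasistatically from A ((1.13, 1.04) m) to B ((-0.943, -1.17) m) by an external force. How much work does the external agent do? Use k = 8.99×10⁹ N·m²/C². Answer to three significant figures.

For quasistatic motion the external work equals the change in potential energy: W_ext = qΔV = q(V_B − V_A).
At A: distances to the source charges are 2.25 m, 0.830 m, 1.38 m; V_A = Σ kqᵢ/rᵢ = -7.40×10⁴ V.
At B: distances to the source charges are 0.977 m, 2.38 m, 1.96 m; V_B = Σ kqᵢ/rᵢ = -7.82×10⁴ V.
ΔV = V_B − V_A = -4220 V.
W_ext = qΔV = (-7.79×10⁻⁶ C)(-4220 V) = 0.0329 J.

0.0329 J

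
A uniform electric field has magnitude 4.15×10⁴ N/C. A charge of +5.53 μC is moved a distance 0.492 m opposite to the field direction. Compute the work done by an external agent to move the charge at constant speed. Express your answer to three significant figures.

The potential change for a displacement 0.492 m opposite to the field direction is ΔV = +Ed = 2.04×10⁴ V.
W_ext = qΔV = 0.113 J.

0.113 J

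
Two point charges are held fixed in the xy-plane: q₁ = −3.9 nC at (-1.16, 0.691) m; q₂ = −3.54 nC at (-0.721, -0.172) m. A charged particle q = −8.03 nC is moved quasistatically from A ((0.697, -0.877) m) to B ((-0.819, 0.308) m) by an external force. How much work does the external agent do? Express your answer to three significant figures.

7.93×10⁻⁷ J

For quasistatic motion the external work equals the change in potential energy: W_ext = qΔV = q(V_B − V_A).
At A: distances to the source charges are 2.43 m, 1.58 m; V_A = Σ kqᵢ/rᵢ = -34.5 V.
At B: distances to the source charges are 0.513 m, 0.490 m; V_B = Σ kqᵢ/rᵢ = -133 V.
ΔV = V_B − V_A = -98.8 V.
W_ext = qΔV = (-8.03×10⁻⁹ C)(-98.8 V) = 7.93×10⁻⁷ J.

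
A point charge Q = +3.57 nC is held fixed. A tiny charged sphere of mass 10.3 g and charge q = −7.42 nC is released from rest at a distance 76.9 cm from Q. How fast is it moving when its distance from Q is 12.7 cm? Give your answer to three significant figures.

Only the electrostatic force acts, so mechanical energy is conserved: ½mv² = U₁ − U₂ = kQq(1/r₁ − 1/r₂).
U₁ − U₂ = (8.99×10⁹ N·m²/C²)(3.57×10⁻⁹ C)(-7.42×10⁻⁹ C)(1/0.769 − 1/0.127) = 1.57×10⁻⁶ J.
v = √(2·1.57×10⁻⁶/0.0103) = 0.0174 m/s.

0.0174 m/s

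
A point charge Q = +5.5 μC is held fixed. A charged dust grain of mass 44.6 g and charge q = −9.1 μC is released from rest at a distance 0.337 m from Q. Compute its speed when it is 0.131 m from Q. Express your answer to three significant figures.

9.70 m/s

Only the electrostatic force acts, so mechanical energy is conserved: ½mv² = U₁ − U₂ = kQq(1/r₁ − 1/r₂).
U₁ − U₂ = (8.99×10⁹ N·m²/C²)(5.50×10⁻⁶ C)(-9.10×10⁻⁶ C)(1/0.337 − 1/0.131) = 2.10 J.
v = √(2·2.10/0.0446) = 9.70 m/s.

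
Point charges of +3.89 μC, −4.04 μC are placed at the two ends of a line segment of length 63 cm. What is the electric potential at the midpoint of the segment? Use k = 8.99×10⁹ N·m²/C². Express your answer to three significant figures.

The total potential is the scalar sum of each charge's contribution, V = Σ kqᵢ/rᵢ.
Each charge is 0.315 m from the midpoint.
V = k[(3.89×10⁻⁶)/(0.315) + (-4.04×10⁻⁶)/(0.315)] = -4280 V.

-4280 V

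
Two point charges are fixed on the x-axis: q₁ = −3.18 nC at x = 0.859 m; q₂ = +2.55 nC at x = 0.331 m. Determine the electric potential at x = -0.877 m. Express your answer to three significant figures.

2.51 V

The total potential is the scalar sum of each charge's contribution, V = Σ kqᵢ/rᵢ.
Distances from the field point to each charge: r₁ = 1.74 m, r₂ = 1.21 m.
V = k[(-3.18×10⁻⁹)/(1.74) + (2.55×10⁻⁹)/(1.21)] = 2.51 V.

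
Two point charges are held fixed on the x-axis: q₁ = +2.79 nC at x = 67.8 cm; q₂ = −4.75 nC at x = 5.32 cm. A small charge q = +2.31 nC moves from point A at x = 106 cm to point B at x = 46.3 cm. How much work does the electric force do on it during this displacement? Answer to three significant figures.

The work done by the electric force is W_field = −ΔU = −q(V_B − V_A) = q(V_A − V_B).
At A: distances to the source charges are 0.382 m, 1.01 m; V_A = Σ kqᵢ/rᵢ = 23.2 V.
At B: distances to the source charges are 0.215 m, 0.410 m; V_B = Σ kqᵢ/rᵢ = 12.5 V.
ΔV = V_B − V_A = -10.8 V.
W_field = −qΔV = −(2.31×10⁻⁹ C)(-10.8 V) = 2.49×10⁻⁸ J.

2.49×10⁻⁸ J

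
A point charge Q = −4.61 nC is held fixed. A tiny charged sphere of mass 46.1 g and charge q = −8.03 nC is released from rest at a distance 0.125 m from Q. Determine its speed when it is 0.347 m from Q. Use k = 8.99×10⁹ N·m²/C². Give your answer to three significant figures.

8.60×10⁻³ m/s

Only the electrostatic force acts, so mechanical energy is conserved: ½mv² = U₁ − U₂ = kQq(1/r₁ − 1/r₂).
U₁ − U₂ = (8.99×10⁹ N·m²/C²)(-4.61×10⁻⁹ C)(-8.03×10⁻⁹ C)(1/0.125 − 1/0.347) = 1.70×10⁻⁶ J.
v = √(2·1.70×10⁻⁶/0.0461) = 8.60×10⁻³ m/s.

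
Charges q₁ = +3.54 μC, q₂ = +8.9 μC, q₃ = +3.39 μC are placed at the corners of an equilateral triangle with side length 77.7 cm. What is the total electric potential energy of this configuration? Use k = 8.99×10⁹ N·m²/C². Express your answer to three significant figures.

0.852 J

The work to assemble the configuration equals its total potential energy, U = Σ kqᵢqⱼ/rᵢⱼ over all pairs.
All three pair separations equal the side length, 0.777 m.
U = (0.365) + (0.139) + (0.349) = 0.852 J.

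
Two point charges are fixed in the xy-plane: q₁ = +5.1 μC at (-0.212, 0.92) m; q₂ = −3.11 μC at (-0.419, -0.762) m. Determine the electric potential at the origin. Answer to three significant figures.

1.64×10⁴ V

Electric potential is a scalar, so the contributions from each charge add algebraically: V = Σ kqᵢ/rᵢ.
Distances from the field point to each charge: r₁ = 0.944 m, r₂ = 0.870 m.
V = k[(5.10×10⁻⁶)/(0.944) + (-3.11×10⁻⁶)/(0.870)] = 1.64×10⁴ V.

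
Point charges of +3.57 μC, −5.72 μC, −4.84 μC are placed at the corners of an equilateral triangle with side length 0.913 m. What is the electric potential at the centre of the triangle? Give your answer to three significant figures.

-1.19×10⁵ V

Electric potential is a scalar, so the contributions from each charge add algebraically: V = Σ kqᵢ/rᵢ.
The distance from each vertex to the centroid is a/√3 = 0.527 m.
V = k[(3.57×10⁻⁶)/(0.527) + (-5.72×10⁻⁶)/(0.527) + (-4.84×10⁻⁶)/(0.527)] = -1.19×10⁵ V.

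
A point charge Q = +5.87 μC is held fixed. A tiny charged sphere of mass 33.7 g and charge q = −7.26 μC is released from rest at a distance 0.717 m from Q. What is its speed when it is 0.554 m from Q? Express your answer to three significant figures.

Only the electrostatic force acts, so mechanical energy is conserved: ½mv² = U₁ − U₂ = kQq(1/r₁ − 1/r₂).
U₁ − U₂ = (8.99×10⁹ N·m²/C²)(5.87×10⁻⁶ C)(-7.26×10⁻⁶ C)(1/0.717 − 1/0.554) = 0.157 J.
v = √(2·0.157/0.0337) = 3.05 m/s.

3.05 m/s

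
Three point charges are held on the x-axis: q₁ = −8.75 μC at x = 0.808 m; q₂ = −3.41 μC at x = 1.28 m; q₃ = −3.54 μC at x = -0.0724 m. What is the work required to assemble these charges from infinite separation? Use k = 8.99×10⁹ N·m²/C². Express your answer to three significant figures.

0.965 J

The assembly work is the sum of pairwise potential energies, U = Σ_{i<j} kqᵢqⱼ/rᵢⱼ.
Pair separations: r₁₂ = 0.472 m, r₁₃ = 0.880 m, r₂₃ = 1.35 m.
U = (0.568) + (0.316) + (0.0802) = 0.965 J.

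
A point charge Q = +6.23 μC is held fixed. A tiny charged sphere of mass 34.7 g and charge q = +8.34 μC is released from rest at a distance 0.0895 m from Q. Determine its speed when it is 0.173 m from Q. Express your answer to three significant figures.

12.0 m/s

Only the electrostatic force acts, so mechanical energy is conserved: ½mv² = U₁ − U₂ = kQq(1/r₁ − 1/r₂).
U₁ − U₂ = (8.99×10⁹ N·m²/C²)(6.23×10⁻⁶ C)(8.34×10⁻⁶ C)(1/0.0895 − 1/0.173) = 2.52 J.
v = √(2·2.52/0.0347) = 12.0 m/s.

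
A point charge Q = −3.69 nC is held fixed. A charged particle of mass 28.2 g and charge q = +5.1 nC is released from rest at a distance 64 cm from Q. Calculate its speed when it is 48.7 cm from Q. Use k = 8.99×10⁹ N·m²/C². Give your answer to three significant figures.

Only the electrostatic force acts, so mechanical energy is conserved: ½mv² = U₁ − U₂ = kQq(1/r₁ − 1/r₂).
U₁ − U₂ = (8.99×10⁹ N·m²/C²)(-3.69×10⁻⁹ C)(5.10×10⁻⁹ C)(1/0.640 − 1/0.487) = 8.30×10⁻⁸ J.
v = √(2·8.30×10⁻⁸/0.0282) = 2.43×10⁻³ m/s.

2.43×10⁻³ m/s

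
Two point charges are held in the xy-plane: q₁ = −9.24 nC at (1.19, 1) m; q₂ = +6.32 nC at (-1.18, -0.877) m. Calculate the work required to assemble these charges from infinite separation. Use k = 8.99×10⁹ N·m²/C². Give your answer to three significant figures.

The assembly work is the sum of pairwise potential energies, U = Σ_{i<j} kqᵢqⱼ/rᵢⱼ.
Pair separations: r₁₂ = 3.02 m.
U = (-1.74×10⁻⁷) = -1.74×10⁻⁷ J.

-1.74×10⁻⁷ J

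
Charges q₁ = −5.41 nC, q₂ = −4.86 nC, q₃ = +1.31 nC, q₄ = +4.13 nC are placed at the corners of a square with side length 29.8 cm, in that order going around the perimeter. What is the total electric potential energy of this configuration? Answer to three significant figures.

The assembly work is the sum of pairwise potential energies, U = Σ_{i<j} kqᵢqⱼ/rᵢⱼ.
The four side pairs have separation 0.298 m and the two diagonal pairs 0.421 m.
Summing all 6 pair terms gives U = -4.89×10⁻⁷ J.

-4.89×10⁻⁷ J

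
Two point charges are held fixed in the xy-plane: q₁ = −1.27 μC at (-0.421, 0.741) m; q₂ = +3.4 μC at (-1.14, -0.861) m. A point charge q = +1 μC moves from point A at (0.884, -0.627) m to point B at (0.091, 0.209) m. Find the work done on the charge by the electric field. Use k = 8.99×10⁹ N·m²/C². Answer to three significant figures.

5.69×10⁻³ J

The work done by the electric force is W_field = −ΔU = −q(V_B − V_A) = q(V_A − V_B).
At A: distances to the source charges are 1.89 m, 2.04 m; V_A = Σ kqᵢ/rᵢ = 8960 V.
At B: distances to the source charges are 0.738 m, 1.63 m; V_B = Σ kqᵢ/rᵢ = 3280 V.
ΔV = V_B − V_A = -5690 V.
W_field = −qΔV = −(1.00×10⁻⁶ C)(-5690 V) = 5.69×10⁻³ J.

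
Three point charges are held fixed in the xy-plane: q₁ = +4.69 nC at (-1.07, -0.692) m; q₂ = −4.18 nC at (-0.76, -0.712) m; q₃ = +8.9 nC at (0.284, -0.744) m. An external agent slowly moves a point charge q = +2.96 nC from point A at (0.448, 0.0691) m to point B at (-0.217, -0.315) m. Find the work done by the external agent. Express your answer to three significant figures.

4.58×10⁻⁸ J

For quasistatic motion the external work equals the change in potential energy: W_ext = qΔV = q(V_B − V_A).
At A: distances to the source charges are 1.70 m, 1.44 m, 0.829 m; V_A = Σ kqᵢ/rᵢ = 95.2 V.
At B: distances to the source charges are 0.933 m, 0.673 m, 0.660 m; V_B = Σ kqᵢ/rᵢ = 111 V.
ΔV = V_B − V_A = 15.5 V.
W_ext = qΔV = (2.96×10⁻⁹ C)(15.5 V) = 4.58×10⁻⁸ J.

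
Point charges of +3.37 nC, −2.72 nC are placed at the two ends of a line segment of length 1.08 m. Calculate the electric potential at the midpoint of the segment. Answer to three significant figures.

10.8 V

Electric potential is a scalar, so the contributions from each charge add algebraically: V = Σ kqᵢ/rᵢ.
Each charge is 0.540 m from the midpoint.
V = k[(3.37×10⁻⁹)/(0.540) + (-2.72×10⁻⁹)/(0.540)] = 10.8 V.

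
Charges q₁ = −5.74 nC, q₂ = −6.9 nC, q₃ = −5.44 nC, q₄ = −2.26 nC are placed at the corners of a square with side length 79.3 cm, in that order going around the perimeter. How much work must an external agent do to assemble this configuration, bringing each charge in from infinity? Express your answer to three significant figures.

1.54×10⁻⁶ J

The assembly work is the sum of pairwise potential energies, U = Σ_{i<j} kqᵢqⱼ/rᵢⱼ.
The four side pairs have separation 0.793 m and the two diagonal pairs 1.12 m.
Summing all 6 pair terms gives U = 1.54×10⁻⁶ J.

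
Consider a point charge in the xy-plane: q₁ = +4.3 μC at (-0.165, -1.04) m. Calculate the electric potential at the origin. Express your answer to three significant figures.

The total potential is the scalar sum of each charge's contribution, V = Σ kqᵢ/rᵢ.
Distances from the field point to each charge: r₁ = 1.05 m.
V = k[(4.30×10⁻⁶)/(1.05)] = 3.67×10⁴ V.

3.67×10⁴ V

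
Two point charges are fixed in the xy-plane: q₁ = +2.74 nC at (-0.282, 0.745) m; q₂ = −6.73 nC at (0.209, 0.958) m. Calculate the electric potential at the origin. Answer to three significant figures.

Electric potential is a scalar, so the contributions from each charge add algebraically: V = Σ kqᵢ/rᵢ.
Distances from the field point to each charge: r₁ = 0.797 m, r₂ = 0.981 m.
V = k[(2.74×10⁻⁹)/(0.797) + (-6.73×10⁻⁹)/(0.981)] = -30.8 V.

-30.8 V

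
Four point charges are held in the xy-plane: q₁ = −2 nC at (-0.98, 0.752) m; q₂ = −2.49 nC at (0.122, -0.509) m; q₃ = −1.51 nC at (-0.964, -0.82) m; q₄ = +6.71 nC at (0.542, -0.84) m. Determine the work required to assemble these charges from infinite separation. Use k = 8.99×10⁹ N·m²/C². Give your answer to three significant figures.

-3.22×10⁻⁷ J

The work to assemble the configuration equals its total potential energy, U = Σ kqᵢqⱼ/rᵢⱼ over all pairs.
Pair separations: r₁₂ = 1.67 m, r₁₃ = 1.57 m, r₁₄ = 2.20 m, r₂₃ = 1.13 m, r₂₄ = 0.535 m, r₃₄ = 1.51 m.
Summing all 6 pair terms gives U = -3.22×10⁻⁷ J.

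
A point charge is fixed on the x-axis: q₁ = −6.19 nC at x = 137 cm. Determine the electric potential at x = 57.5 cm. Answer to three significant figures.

-70.0 V

The total potential is the scalar sum of each charge's contribution, V = Σ kqᵢ/rᵢ.
V = k[(-6.19×10⁻⁹)/(0.795)] = -70.0 V.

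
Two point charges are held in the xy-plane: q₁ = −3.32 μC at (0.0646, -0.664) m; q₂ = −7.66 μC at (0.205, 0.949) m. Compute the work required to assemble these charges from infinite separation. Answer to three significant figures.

0.141 J

The assembly work is the sum of pairwise potential energies, U = Σ_{i<j} kqᵢqⱼ/rᵢⱼ.
Pair separations: r₁₂ = 1.62 m.
U = (0.141) = 0.141 J.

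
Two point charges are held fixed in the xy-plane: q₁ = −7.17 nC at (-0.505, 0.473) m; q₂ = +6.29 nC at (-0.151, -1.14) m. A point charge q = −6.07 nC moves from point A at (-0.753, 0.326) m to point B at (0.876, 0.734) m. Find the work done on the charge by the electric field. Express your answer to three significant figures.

1.02×10⁻⁶ J

The work done by the electric force is W_field = −ΔU = −q(V_B − V_A) = q(V_A − V_B).
At A: distances to the source charges are 0.288 m, 1.58 m; V_A = Σ kqᵢ/rᵢ = -188 V.
At B: distances to the source charges are 1.41 m, 2.14 m; V_B = Σ kqᵢ/rᵢ = -19.4 V.
ΔV = V_B − V_A = 169 V.
W_field = −qΔV = −(-6.07×10⁻⁹ C)(169 V) = 1.02×10⁻⁶ J.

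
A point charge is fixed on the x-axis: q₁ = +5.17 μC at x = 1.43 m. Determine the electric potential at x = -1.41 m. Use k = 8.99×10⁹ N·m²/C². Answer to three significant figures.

1.64×10⁴ V

Electric potential is a scalar, so the contributions from each charge add algebraically: V = Σ kqᵢ/rᵢ.
V = k[(5.17×10⁻⁶)/(2.84)] = 1.64×10⁴ V.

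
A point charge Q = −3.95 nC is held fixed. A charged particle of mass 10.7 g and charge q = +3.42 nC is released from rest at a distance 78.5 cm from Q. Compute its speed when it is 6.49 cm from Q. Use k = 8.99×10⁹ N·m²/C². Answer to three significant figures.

Only the electrostatic force acts, so mechanical energy is conserved: ½mv² = U₁ − U₂ = kQq(1/r₁ − 1/r₂).
U₁ − U₂ = (8.99×10⁹ N·m²/C²)(-3.95×10⁻⁹ C)(3.42×10⁻⁹ C)(1/0.785 − 1/0.0649) = 1.72×10⁻⁶ J.
v = √(2·1.72×10⁻⁶/0.0107) = 0.0179 m/s.

0.0179 m/s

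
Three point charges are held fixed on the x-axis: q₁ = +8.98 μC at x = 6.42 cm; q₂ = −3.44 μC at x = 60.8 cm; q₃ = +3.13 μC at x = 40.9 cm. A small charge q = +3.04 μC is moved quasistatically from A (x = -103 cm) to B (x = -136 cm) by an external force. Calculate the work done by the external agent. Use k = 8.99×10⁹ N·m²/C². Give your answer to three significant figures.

For quasistatic motion the external work equals the change in potential energy: W_ext = qΔV = q(V_B − V_A).
At A: distances to the source charges are 1.09 m, 1.64 m, 1.44 m; V_A = Σ kqᵢ/rᵢ = 7.45×10⁴ V.
At B: distances to the source charges are 1.42 m, 1.97 m, 1.77 m; V_B = Σ kqᵢ/rᵢ = 5.69×10⁴ V.
ΔV = V_B − V_A = -1.76×10⁴ V.
W_ext = qΔV = (3.04×10⁻⁶ C)(-1.76×10⁴ V) = -0.0534 J.

-0.0534 J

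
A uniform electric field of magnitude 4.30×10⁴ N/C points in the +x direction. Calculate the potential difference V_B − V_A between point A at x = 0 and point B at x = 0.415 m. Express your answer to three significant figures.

In a uniform field, potential decreases in the direction of E: V_B − V_A = −E·Δx.
V_B − V_A = −(4.30×10⁴ V/m)(0.415 m) = -1.78×10⁴ V.

-1.78×10⁴ V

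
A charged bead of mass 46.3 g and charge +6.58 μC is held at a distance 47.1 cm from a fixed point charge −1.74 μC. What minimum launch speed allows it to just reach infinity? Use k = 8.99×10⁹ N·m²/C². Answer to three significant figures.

3.07 m/s

To just escape, total mechanical energy must reach zero at infinity: ½mv²_min + U = 0, so ½mv²_min = −U = |kQq|/r.
|U| = |kQq|/r = (8.99×10⁹ N·m²/C²)(1.74×10⁻⁶)(6.58×10⁻⁶)/(0.471) = 0.219 J.
v_min = √(2|U|/m) = √(2·0.219/0.0463) = 3.07 m/s.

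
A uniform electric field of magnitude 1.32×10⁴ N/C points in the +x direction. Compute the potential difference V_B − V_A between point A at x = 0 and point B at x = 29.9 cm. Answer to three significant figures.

In a uniform field, potential decreases in the direction of E: V_B − V_A = −E·Δx.
V_B − V_A = −(1.32×10⁴ V/m)(0.299 m) = -3950 V.

-3950 V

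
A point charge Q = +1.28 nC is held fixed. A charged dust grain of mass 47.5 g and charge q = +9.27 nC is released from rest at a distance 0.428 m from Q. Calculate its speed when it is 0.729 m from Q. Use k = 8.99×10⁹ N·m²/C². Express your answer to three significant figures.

Only the electrostatic force acts, so mechanical energy is conserved: ½mv² = U₁ − U₂ = kQq(1/r₁ − 1/r₂).
U₁ − U₂ = (8.99×10⁹ N·m²/C²)(1.28×10⁻⁹ C)(9.27×10⁻⁹ C)(1/0.428 − 1/0.729) = 1.03×10⁻⁷ J.
v = √(2·1.03×10⁻⁷/0.0475) = 2.08×10⁻³ m/s.

2.08×10⁻³ m/s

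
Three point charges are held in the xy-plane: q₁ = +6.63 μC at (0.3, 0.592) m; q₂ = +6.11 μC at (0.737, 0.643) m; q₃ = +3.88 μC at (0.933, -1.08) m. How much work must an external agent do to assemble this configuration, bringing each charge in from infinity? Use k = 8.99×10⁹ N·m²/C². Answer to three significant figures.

The work to assemble the configuration equals its total potential energy, U = Σ kqᵢqⱼ/rᵢⱼ over all pairs.
Pair separations: r₁₂ = 0.440 m, r₁₃ = 1.79 m, r₂₃ = 1.73 m.
U = (0.828) + (0.129) + (0.123) = 1.08 J.

1.08 J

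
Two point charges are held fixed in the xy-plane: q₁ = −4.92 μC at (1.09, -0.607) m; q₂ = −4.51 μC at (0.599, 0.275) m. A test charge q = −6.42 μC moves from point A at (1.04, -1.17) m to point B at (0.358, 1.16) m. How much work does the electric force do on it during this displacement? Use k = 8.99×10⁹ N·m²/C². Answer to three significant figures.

The work done by the electric force is W_field = −ΔU = −q(V_B − V_A) = q(V_A − V_B).
At A: distances to the source charges are 0.565 m, 1.51 m; V_A = Σ kqᵢ/rᵢ = -1.05×10⁵ V.
At B: distances to the source charges are 1.91 m, 0.917 m; V_B = Σ kqᵢ/rᵢ = -6.73×10⁴ V.
ΔV = V_B − V_A = 3.78×10⁴ V.
W_field = −qΔV = −(-6.42×10⁻⁶ C)(3.78×10⁴ V) = 0.242 J.

0.242 J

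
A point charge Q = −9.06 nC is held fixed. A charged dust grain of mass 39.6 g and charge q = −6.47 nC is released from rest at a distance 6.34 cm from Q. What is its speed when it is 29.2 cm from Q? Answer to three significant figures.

0.0181 m/s

Only the electrostatic force acts, so mechanical energy is conserved: ½mv² = U₁ − U₂ = kQq(1/r₁ − 1/r₂).
U₁ − U₂ = (8.99×10⁹ N·m²/C²)(-9.06×10⁻⁹ C)(-6.47×10⁻⁹ C)(1/0.0634 − 1/0.292) = 6.51×10⁻⁶ J.
v = √(2·6.51×10⁻⁶/0.0396) = 0.0181 m/s.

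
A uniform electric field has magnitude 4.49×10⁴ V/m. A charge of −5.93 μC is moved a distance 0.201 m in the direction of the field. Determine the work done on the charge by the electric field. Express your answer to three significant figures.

The potential change for a displacement 0.201 m in the direction of the field is ΔV = −Ed = -9020 V.
W_field = −qΔV = -0.0535 J.

-0.0535 J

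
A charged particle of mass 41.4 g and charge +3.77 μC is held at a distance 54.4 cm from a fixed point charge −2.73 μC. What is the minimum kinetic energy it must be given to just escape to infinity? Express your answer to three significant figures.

0.170 J

To just escape, total mechanical energy must reach zero at infinity: ½mv²_min + U = 0, so ½mv²_min = −U = |kQq|/r.
|U| = |kQq|/r = (8.99×10⁹ N·m²/C²)(2.73×10⁻⁶)(3.77×10⁻⁶)/(0.544) = 0.170 J.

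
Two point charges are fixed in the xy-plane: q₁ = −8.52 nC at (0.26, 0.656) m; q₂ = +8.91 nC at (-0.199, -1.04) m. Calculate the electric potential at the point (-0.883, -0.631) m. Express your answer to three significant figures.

Electric potential is a scalar, so the contributions from each charge add algebraically: V = Σ kqᵢ/rᵢ.
Distances from the field point to each charge: r₁ = 1.72 m, r₂ = 0.797 m.
V = k[(-8.52×10⁻⁹)/(1.72) + (8.91×10⁻⁹)/(0.797)] = 56.0 V.

56.0 V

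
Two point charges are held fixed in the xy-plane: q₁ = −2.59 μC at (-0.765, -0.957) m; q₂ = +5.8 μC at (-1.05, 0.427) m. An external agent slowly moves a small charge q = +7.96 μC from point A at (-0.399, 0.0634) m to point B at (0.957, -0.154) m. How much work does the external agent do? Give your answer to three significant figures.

-0.285 J

For quasistatic motion the external work equals the change in potential energy: W_ext = qΔV = q(V_B − V_A).
At A: distances to the source charges are 1.08 m, 0.746 m; V_A = Σ kqᵢ/rᵢ = 4.84×10⁴ V.
At B: distances to the source charges are 1.90 m, 2.09 m; V_B = Σ kqᵢ/rᵢ = 1.27×10⁴ V.
ΔV = V_B − V_A = -3.57×10⁴ V.
W_ext = qΔV = (7.96×10⁻⁶ C)(-3.57×10⁴ V) = -0.285 J.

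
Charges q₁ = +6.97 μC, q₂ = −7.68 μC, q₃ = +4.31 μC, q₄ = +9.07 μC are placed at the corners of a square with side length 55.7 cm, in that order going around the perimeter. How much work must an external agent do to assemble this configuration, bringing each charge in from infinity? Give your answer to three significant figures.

-0.199 J

The assembly work is the sum of pairwise potential energies, U = Σ_{i<j} kqᵢqⱼ/rᵢⱼ.
The four side pairs have separation 0.557 m and the two diagonal pairs 0.788 m.
Summing all 6 pair terms gives U = -0.199 J.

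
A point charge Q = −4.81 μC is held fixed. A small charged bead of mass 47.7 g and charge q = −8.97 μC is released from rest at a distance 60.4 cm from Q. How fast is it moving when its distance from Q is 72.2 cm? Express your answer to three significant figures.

2.10 m/s

Only the electrostatic force acts, so mechanical energy is conserved: ½mv² = U₁ − U₂ = kQq(1/r₁ − 1/r₂).
U₁ − U₂ = (8.99×10⁹ N·m²/C²)(-4.81×10⁻⁶ C)(-8.97×10⁻⁶ C)(1/0.604 − 1/0.722) = 0.105 J.
v = √(2·0.105/0.0477) = 2.10 m/s.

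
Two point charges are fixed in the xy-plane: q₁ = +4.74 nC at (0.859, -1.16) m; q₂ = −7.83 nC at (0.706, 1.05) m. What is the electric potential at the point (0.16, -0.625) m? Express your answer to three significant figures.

8.45 V

Electric potential is a scalar, so the contributions from each charge add algebraically: V = Σ kqᵢ/rᵢ.
Distances from the field point to each charge: r₁ = 0.880 m, r₂ = 1.76 m.
V = k[(4.74×10⁻⁹)/(0.880) + (-7.83×10⁻⁹)/(1.76)] = 8.45 V.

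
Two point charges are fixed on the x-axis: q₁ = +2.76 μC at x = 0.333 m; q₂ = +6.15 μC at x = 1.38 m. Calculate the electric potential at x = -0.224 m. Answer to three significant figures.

Electric potential is a scalar, so the contributions from each charge add algebraically: V = Σ kqᵢ/rᵢ.
Distances from the field point to each charge: r₁ = 0.557 m, r₂ = 1.60 m.
V = k[(2.76×10⁻⁶)/(0.557) + (6.15×10⁻⁶)/(1.60)] = 7.90×10⁴ V.

7.90×10⁴ V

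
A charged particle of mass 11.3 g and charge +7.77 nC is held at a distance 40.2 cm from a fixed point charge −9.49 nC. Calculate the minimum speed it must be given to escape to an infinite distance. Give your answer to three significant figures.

0.0171 m/s

To just escape, total mechanical energy must reach zero at infinity: ½mv²_min + U = 0, so ½mv²_min = −U = |kQq|/r.
|U| = |kQq|/r = (8.99×10⁹ N·m²/C²)(9.49×10⁻⁹)(7.77×10⁻⁹)/(0.402) = 1.65×10⁻⁶ J.
v_min = √(2|U|/m) = √(2·1.65×10⁻⁶/0.0113) = 0.0171 m/s.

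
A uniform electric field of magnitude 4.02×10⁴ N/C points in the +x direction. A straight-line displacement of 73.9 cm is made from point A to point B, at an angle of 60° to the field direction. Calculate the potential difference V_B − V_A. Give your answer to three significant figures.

-1.49×10⁴ V

Only the component of displacement along E changes the potential: ΔV = −E·d·cosθ.
ΔV = −(4.02×10⁴ V/m)(0.739 m)cos60° = -1.49×10⁴ V.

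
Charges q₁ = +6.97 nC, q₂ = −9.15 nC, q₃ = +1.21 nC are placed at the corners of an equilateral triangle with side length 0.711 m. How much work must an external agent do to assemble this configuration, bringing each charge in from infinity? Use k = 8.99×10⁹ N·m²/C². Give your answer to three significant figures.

The work to assemble the configuration equals its total potential energy, U = Σ kqᵢqⱼ/rᵢⱼ over all pairs.
All three pair separations equal the side length, 0.711 m.
U = (-8.06×10⁻⁷) + (1.07×10⁻⁷) + (-1.40×10⁻⁷) = -8.40×10⁻⁷ J.

-8.40×10⁻⁷ J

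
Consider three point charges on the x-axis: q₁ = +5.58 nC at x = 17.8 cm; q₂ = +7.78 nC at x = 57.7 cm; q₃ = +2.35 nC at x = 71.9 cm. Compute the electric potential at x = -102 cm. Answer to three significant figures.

The total potential is the scalar sum of each charge's contribution, V = Σ kqᵢ/rᵢ.
Distances from the field point to each charge: r₁ = 1.20 m, r₂ = 1.60 m, r₃ = 1.74 m.
V = k[(5.58×10⁻⁹)/(1.20) + (7.78×10⁻⁹)/(1.60) + (2.35×10⁻⁹)/(1.74)] = 97.8 V.

97.8 V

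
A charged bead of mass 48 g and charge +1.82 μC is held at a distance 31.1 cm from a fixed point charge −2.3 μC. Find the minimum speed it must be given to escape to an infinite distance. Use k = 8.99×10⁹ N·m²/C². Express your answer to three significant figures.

2.25 m/s

To just escape, total mechanical energy must reach zero at infinity: ½mv²_min + U = 0, so ½mv²_min = −U = |kQq|/r.
|U| = |kQq|/r = (8.99×10⁹ N·m²/C²)(2.30×10⁻⁶)(1.82×10⁻⁶)/(0.311) = 0.121 J.
v_min = √(2|U|/m) = √(2·0.121/0.0480) = 2.25 m/s.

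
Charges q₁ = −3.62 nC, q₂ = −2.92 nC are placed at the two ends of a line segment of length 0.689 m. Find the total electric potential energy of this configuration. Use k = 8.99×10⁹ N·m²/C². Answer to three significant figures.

1.38×10⁻⁷ J

The assembly work is the sum of pairwise potential energies, U = Σ_{i<j} kqᵢqⱼ/rᵢⱼ.
The separation is r = 0.689 m.
U = (1.38×10⁻⁷) = 1.38×10⁻⁷ J.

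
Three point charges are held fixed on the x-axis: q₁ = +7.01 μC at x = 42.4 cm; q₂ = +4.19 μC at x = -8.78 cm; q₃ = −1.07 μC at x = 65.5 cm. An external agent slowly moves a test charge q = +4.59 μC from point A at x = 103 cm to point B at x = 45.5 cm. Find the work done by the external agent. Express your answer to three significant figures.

8.91 J

For quasistatic motion the external work equals the change in potential energy: W_ext = qΔV = q(V_B − V_A).
At A: distances to the source charges are 0.606 m, 1.12 m, 0.375 m; V_A = Σ kqᵢ/rᵢ = 1.12×10⁵ V.
At B: distances to the source charges are 0.0310 m, 0.543 m, 0.200 m; V_B = Σ kqᵢ/rᵢ = 2.05×10⁶ V.
ΔV = V_B − V_A = 1.94×10⁶ V.
W_ext = qΔV = (4.59×10⁻⁶ C)(1.94×10⁶ V) = 8.91 J.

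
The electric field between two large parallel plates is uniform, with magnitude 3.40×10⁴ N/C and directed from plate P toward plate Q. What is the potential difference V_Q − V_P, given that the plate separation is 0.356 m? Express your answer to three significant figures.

In a uniform field, potential decreases in the direction of E: ΔV = −E·d for a displacement d parallel to E.
Going from P to Q is a displacement of 0.356 m along the field, so V_Q − V_P = −Ed = -1.21×10⁴ V.

-1.21×10⁴ V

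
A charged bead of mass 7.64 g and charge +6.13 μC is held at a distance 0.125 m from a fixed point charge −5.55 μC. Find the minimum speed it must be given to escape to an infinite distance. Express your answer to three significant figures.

To just escape, total mechanical energy must reach zero at infinity: ½mv²_min + U = 0, so ½mv²_min = −U = |kQq|/r.
|U| = |kQq|/r = (8.99×10⁹ N·m²/C²)(5.55×10⁻⁶)(6.13×10⁻⁶)/(0.125) = 2.45 J.
v_min = √(2|U|/m) = √(2·2.45/7.64×10⁻³) = 25.3 m/s.

25.3 m/s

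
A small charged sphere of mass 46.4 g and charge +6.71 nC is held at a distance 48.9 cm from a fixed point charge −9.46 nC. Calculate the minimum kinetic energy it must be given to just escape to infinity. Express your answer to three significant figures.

To just escape, total mechanical energy must reach zero at infinity: ½mv²_min + U = 0, so ½mv²_min = −U = |kQq|/r.
|U| = |kQq|/r = (8.99×10⁹ N·m²/C²)(9.46×10⁻⁹)(6.71×10⁻⁹)/(0.489) = 1.17×10⁻⁶ J.

1.17×10⁻⁶ J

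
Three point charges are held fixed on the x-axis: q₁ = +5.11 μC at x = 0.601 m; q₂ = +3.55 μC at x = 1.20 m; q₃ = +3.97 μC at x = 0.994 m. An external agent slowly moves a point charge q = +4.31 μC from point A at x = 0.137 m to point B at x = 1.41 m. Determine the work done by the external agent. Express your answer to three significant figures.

For quasistatic motion the external work equals the change in potential energy: W_ext = qΔV = q(V_B − V_A).
At A: distances to the source charges are 0.464 m, 1.06 m, 0.857 m; V_A = Σ kqᵢ/rᵢ = 1.71×10⁵ V.
At B: distances to the source charges are 0.809 m, 0.210 m, 0.416 m; V_B = Σ kqᵢ/rᵢ = 2.95×10⁵ V.
ΔV = V_B − V_A = 1.24×10⁵ V.
W_ext = qΔV = (4.31×10⁻⁶ C)(1.24×10⁵ V) = 0.534 J.

0.534 J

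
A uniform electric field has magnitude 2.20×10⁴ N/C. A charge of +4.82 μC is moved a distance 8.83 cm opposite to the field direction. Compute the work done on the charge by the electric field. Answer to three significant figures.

The potential change for a displacement 8.83 cm opposite to the field direction is ΔV = +Ed = 1940 V.
W_field = −qΔV = -9.36×10⁻³ J.

-9.36×10⁻³ J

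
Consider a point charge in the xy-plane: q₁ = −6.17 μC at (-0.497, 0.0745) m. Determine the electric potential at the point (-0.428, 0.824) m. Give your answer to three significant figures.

-7.37×10⁴ V

Electric potential is a scalar, so the contributions from each charge add algebraically: V = Σ kqᵢ/rᵢ.
Distances from the field point to each charge: r₁ = 0.753 m.
V = k[(-6.17×10⁻⁶)/(0.753)] = -7.37×10⁴ V.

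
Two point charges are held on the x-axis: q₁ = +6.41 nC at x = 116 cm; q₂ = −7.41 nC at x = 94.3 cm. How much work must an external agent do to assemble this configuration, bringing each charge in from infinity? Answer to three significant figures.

The work to assemble the configuration equals its total potential energy, U = Σ kqᵢqⱼ/rᵢⱼ over all pairs.
Pair separations: r₁₂ = 0.217 m.
U = (-1.97×10⁻⁶) = -1.97×10⁻⁶ J.

-1.97×10⁻⁶ J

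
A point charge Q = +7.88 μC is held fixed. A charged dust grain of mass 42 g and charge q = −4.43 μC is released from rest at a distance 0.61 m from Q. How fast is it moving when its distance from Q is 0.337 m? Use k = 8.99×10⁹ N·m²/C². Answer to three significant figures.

4.45 m/s

Only the electrostatic force acts, so mechanical energy is conserved: ½mv² = U₁ − U₂ = kQq(1/r₁ − 1/r₂).
U₁ − U₂ = (8.99×10⁹ N·m²/C²)(7.88×10⁻⁶ C)(-4.43×10⁻⁶ C)(1/0.610 − 1/0.337) = 0.417 J.
v = √(2·0.417/0.0420) = 4.45 m/s.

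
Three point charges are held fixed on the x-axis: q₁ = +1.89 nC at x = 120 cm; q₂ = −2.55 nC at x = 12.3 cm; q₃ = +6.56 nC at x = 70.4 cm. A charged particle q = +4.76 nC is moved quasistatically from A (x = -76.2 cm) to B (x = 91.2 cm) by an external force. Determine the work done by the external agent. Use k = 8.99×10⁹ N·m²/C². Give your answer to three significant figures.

For quasistatic motion the external work equals the change in potential energy: W_ext = qΔV = q(V_B − V_A).
At A: distances to the source charges are 1.96 m, 0.885 m, 1.47 m; V_A = Σ kqᵢ/rᵢ = 23.0 V.
At B: distances to the source charges are 0.288 m, 0.789 m, 0.208 m; V_B = Σ kqᵢ/rᵢ = 313 V.
ΔV = V_B − V_A = 290 V.
W_ext = qΔV = (4.76×10⁻⁹ C)(290 V) = 1.38×10⁻⁶ J.

1.38×10⁻⁶ J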